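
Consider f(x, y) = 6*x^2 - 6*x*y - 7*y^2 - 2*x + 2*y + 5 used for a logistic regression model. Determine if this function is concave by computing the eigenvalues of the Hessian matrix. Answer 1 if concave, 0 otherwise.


The Hessian of f(x,y) = 6*x^2 - 6*x*y - 7*y^2 - 2*x + 2*y + 5 is:
H = [[12, -6], [-6, -14]]
Trace = 12 - 14 = -2
Determinant = 12*-14 - (-6)^2 = -204
Discriminant = (-2)^2 - 4*-204 = 820.0
Eigenvalues: lambda_1 = -15.3178, lambda_2 = 13.3178
The function is not concave.

0


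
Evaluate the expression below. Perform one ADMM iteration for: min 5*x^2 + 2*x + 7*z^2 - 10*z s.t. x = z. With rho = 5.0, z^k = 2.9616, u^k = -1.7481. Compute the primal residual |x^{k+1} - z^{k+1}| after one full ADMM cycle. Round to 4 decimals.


ADMM iteration with rho = 5.0, z^k = 2.9616, u^k = -1.7481
Step 1: x-update.
Minimize 5*x^2 + 2*x + (5.0/2)*(x - 2.9616 - 1.7481)^2
FOC: (2*5 + 5.0)*x = -2 + 5.0*(2.9616 + 1.7481)
x^{k+1} = 1.4366
Step 2: z-update.
Minimize 7*z^2 - 10*z + (5.0/2)*(1.4366 - z - 1.7481)^2
FOC: (2*7 + 5.0)*z = 10 + 5.0*(1.4366 - 1.7481)
z^{k+1} = 0.4443
Step 3: u-update.
u^{k+1} = -1.7481 + 1.4366 - 0.4443 = -0.7559
Step 4: Primal residual = |1.4366 - 0.4443| = 0.9922


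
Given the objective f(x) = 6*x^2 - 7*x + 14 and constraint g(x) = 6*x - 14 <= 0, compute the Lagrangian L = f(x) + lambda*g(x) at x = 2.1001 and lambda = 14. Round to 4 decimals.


Step 1: Evaluate f(x).
f(2.1001) = 6*2.1001^2 - 7*2.1001 + 14 = 25.7618
Step 2: Evaluate g(x).
g(2.1001) = 6*2.1001 - 14 = -1.3994
Step 3: Compute Lagrangian.
L = 25.7618 + 14*-1.3994 = 6.1702


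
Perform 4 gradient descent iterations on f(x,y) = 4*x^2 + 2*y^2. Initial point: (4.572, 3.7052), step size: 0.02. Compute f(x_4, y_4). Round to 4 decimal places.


Gradient descent on f(x,y) = 4*x^2 + 2*y^2.
Starting point: (4.572, 3.7052), alpha = 0.02
Step 1: grad_x = 2*4*4.572 = 36.576, grad_y = 2*2*3.7052 = 14.8208
  x_1 = 4.572 - 0.02*36.576 = 3.8405
  y_1 = 3.7052 - 0.02*14.8208 = 3.4088
Step 2: grad_x = 2*4*3.8405 = 30.7238, grad_y = 2*2*3.4088 = 13.6351
  x_2 = 3.8405 - 0.02*30.7238 = 3.226
  y_2 = 3.4088 - 0.02*13.6351 = 3.1361
Step 3: grad_x = 2*4*3.226 = 25.808, grad_y = 2*2*3.1361 = 12.5443
  x_3 = 3.226 - 0.02*25.808 = 2.7098
  y_3 = 3.1361 - 0.02*12.5443 = 2.8852
Step 4: grad_x = 2*4*2.7098 = 21.6787, grad_y = 2*2*2.8852 = 11.5408
  x_4 = 2.7098 - 0.02*21.6787 = 2.2763
  y_4 = 2.8852 - 0.02*11.5408 = 2.6544
f(2.2763, 2.6544) = 4*2.2763^2 + 2*2.6544^2 = 34.817


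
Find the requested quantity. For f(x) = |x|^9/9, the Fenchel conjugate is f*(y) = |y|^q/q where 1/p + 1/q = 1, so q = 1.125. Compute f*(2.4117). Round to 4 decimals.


The conjugate exponent q satisfies 1/p + 1/q = 1.
p = 9, so q = 9/(9 - 1) = 1.125
|y|^q = 2.4117^1.125 = 2.6922
f*(2.4117) = 2.6922 / 1.125 = 2.3931


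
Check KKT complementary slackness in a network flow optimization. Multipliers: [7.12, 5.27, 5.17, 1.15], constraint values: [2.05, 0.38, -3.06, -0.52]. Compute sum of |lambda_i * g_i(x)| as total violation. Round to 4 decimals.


KKT complementary slackness check:
lambda_1 * g_1 = 7.12 * 2.05 = 14.596
lambda_2 * g_2 = 5.27 * 0.38 = 2.0026
lambda_3 * g_3 = 5.17 * -3.06 = -15.8202
lambda_4 * g_4 = 1.15 * -0.52 = -0.598
Total violation = 14.596 + 2.0026 + 15.8202 + 0.598 = 33.0168


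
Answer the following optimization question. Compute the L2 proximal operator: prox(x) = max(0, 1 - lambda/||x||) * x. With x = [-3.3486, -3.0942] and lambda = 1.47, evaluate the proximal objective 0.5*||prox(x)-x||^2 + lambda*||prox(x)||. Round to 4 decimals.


Step 1: Compute ||x||.
||x|| = 4.5593
Step 2: Compute scaling factor.
scale = max(0, 1 - 1.47/4.5593) = 0.6776
Step 3: prox(x) = [-2.269, -2.0966]
||prox(x)|| = 3.0893
Step 4: Proximal objective.
0.5*||prox-x||^2 = 1.0805
lambda*||prox|| = 4.5413
Total = 5.6217


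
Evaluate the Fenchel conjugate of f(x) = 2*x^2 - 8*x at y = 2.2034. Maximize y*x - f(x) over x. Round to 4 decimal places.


f*(y) = sup_x {y*x - a*x^2 - b*x} = sup_x {(y-b)*x - a*x^2}
FOC: (y - b) - 2a*x = 0 => x* = (y - b)/(2a)
x* = (2.2034 + 8)/(2*2) = 2.5509
f*(2.2034) = (y-b)^2/(4a) = (2.2034 + 8)^2/(4*2)
= 104.1094/8 = 13.0137


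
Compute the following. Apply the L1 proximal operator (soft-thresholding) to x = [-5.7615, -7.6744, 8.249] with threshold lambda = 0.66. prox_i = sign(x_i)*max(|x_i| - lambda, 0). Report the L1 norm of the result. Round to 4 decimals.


Soft-thresholding with lambda = 0.66:
prox(-5.7615) = sign(-5.7615)*max(|-5.7615| - 0.66, 0) = -5.1015
prox(-7.6744) = sign(-7.6744)*max(|-7.6744| - 0.66, 0) = -7.0144
prox(8.249) = sign(8.249)*max(|8.249| - 0.66, 0) = 7.589
prox(x) = [-5.1015, -7.0144, 7.589]
||prox(x)||_1 = 5.1015 + 7.0144 + 7.589 = 19.7049


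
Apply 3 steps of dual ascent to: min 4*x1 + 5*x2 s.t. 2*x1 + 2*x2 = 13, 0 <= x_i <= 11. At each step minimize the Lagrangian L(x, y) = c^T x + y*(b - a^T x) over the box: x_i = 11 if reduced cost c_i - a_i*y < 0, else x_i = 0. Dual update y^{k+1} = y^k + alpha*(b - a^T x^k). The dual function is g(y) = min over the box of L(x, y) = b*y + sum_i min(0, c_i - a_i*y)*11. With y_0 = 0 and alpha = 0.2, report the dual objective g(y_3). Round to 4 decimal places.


Dual ascent for LP: min 4*x1 + 5*x2, 2*x1 + 2*x2 = 13, 0 <= x_i <= 11
Step 1: y^k = 0.0, reduced costs: (4.0, 5.0)
  x^k = (0.0, 0.0), subgradient = b - a^T x = 13.0
  y^{k+1} = 0.0 + 0.2*13.0 = 2.6
Step 2: y^k = 2.6, reduced costs: (-1.2, -0.2)
  x^k = (11.0, 11.0), subgradient = b - a^T x = -31.0
  y^{k+1} = 2.6 + 0.2*-31.0 = -3.6
Step 3: y^k = -3.6, reduced costs: (11.2, 12.2)
  x^k = (0.0, 0.0), subgradient = b - a^T x = 13.0
  y^{k+1} = -3.6 + 0.2*13.0 = -1.0
Dual objective at y_3 = -1.0: reduced costs (6.0, 7.0), box minimizer x = (0.0, 0.0)
g(y_3) = b*y + (c1 - a1*y)*x1 + (c2 - a2*y)*x2 = 13*(-1.0) + 6.0*0.0 + 7.0*0.0 = -13.0 + 0.0 + 0.0 = -13.0


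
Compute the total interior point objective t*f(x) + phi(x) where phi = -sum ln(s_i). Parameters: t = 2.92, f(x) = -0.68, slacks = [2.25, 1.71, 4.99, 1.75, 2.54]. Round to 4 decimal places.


Step 1: Compute log-barrier.
ln values: [0.8109, 0.5365, 1.6074, 0.5596, 0.9322]
phi = -(0.8109 + 0.5365 + 1.6074 + 0.5596 + 0.9322) = -4.4466
Step 2: Compute augmented objective.
t*f(x) = 2.92*-0.68 = -1.9856
Total = -1.9856 - 4.4466 = -6.4322


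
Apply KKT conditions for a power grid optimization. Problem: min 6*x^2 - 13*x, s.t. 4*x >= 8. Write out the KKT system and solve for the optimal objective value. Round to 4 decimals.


Step 1: Try lambda = 0 (constraint inactive).
x_unc = 13/(2*6) = 1.0833
Check: 4*1.0833 = 4.3332 < 8 -- violated!
Step 2: Constraint must be active: 4*x = 8
x* = 8/4 = 2.0
lambda = (2*6*2.0 - 13)/4 = 2.75
Step 3: Compute optimal value.
f(x*) = 6*2.0^2 - 13*2.0 = -2.0


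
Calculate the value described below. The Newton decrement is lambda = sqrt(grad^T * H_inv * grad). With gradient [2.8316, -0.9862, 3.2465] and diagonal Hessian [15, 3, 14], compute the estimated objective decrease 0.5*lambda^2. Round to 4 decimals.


Step 1: H is diagonal, so H^(-1) * g = [0.1888, -0.3287, 0.2319].
Step 2: g^T H^(-1) g = sum_i g_i^2 / H_ii
  = (2.8316)^2/15 + (-0.9862)^2/3 + (3.2465)^2/14
  = 0.5345 + 0.3242 + 0.7528 = 1.6116
Step 3: Objective decrease = 0.5 * g^T H^(-1) g = 0.8058


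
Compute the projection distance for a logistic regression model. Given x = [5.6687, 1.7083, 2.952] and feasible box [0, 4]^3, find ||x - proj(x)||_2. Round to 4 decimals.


Project each component onto [0, 4].
clip(5.6687) = 4.0, clip(1.7083) = 1.7083, clip(2.952) = 2.952
Projection = [4.0, 1.7083, 2.952]
Squared diffs: [2.7846, 0.0, 0.0]
Distance = sqrt(2.7846) = 1.6687


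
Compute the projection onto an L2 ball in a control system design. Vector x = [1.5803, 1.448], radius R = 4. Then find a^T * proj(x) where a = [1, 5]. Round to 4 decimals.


Step 1: Compute ||x|| (intermediates to 6 decimals).
||x|| = sqrt(1.5803^2 + 1.448^2) = 2.143374
Step 2: Project.
Since ||x|| <= R, proj = x (no scaling needed).
proj(x) = [1.5803, 1.448]
Step 3: Dot product.
a^T * proj(x) = 1*1.5803 + 5*1.448 = 8.8203


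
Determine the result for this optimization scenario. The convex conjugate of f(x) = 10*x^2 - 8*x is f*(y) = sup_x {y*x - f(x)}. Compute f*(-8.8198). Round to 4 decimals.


f*(y) = sup_x {y*x - a*x^2 - b*x} = sup_x {(y-b)*x - a*x^2}
FOC: (y - b) - 2a*x = 0 => x* = (y - b)/(2a)
x* = (-8.8198 + 8)/(2*10) = -0.041
f*(-8.8198) = (y-b)^2/(4a) = (-8.8198 + 8)^2/(4*10)
= 0.6721/40 = 0.0168


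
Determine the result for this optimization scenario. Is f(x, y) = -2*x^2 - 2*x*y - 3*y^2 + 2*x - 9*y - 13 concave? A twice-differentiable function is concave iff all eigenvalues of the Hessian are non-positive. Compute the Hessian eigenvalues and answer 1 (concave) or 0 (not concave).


The Hessian of f(x,y) = -2*x^2 - 2*x*y - 3*y^2 + 2*x - 9*y - 13 is:
H = [[-4, -2], [-2, -6]]
Trace = -4 - 6 = -10
Determinant = -4*-6 - (-2)^2 = 20
Discriminant = (-10)^2 - 4*20 = 20.0
Eigenvalues: lambda_1 = -7.2361, lambda_2 = -2.7639
The function is concave.

1


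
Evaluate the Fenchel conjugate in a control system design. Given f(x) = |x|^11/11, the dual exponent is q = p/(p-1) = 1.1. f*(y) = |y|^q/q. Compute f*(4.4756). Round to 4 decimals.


The conjugate exponent q satisfies 1/p + 1/q = 1.
p = 11, so q = 11/(11 - 1) = 1.1
|y|^q = 4.4756^1.1 = 5.1992
f*(4.4756) = 5.1992 / 1.1 = 4.7265


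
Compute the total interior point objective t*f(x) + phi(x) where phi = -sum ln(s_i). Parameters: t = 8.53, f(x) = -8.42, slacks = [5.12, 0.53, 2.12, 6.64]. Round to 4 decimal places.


Step 1: Compute log-barrier.
ln values: [1.6332, -0.6349, 0.7514, 1.8931]
phi = -(1.6332 - 0.6349 + 0.7514 + 1.8931) = -3.6428
Step 2: Compute augmented objective.
t*f(x) = 8.53*-8.42 = -71.8226
Total = -71.8226 - 3.6428 = -75.4654


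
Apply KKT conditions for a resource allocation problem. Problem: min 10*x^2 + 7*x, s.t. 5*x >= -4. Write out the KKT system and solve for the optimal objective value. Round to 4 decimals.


Step 1: Try lambda = 0 (constraint inactive).
Stationarity: 2*10*x + 7 = 0
x* = -7/(2*10) = -0.35
Check constraint: 5*-0.35 = -1.75 >= -4 -- satisfied.
Step 2: Compute optimal value.
f(x*) = 10*(-0.35)^2 + 7*(-0.35) = -1.225


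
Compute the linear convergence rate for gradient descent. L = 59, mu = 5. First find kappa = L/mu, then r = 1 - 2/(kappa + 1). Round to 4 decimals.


Step 1: Compute the condition number.
kappa = L/mu = 59/5 = 11.8
Step 2: Compute the convergence rate.
r = 1 - 2/(kappa + 1) = 1 - 2*mu/(L + mu) = (L - mu)/(L + mu) = 54/64 = 0.8438


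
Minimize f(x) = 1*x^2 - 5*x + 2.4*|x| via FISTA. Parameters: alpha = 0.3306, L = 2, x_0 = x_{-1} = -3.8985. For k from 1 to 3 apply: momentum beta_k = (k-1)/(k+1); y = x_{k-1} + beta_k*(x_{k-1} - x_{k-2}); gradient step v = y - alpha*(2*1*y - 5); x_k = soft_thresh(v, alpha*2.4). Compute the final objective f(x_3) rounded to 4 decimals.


FISTA on f(x) = 1*x^2 - 5*x + 2.4*|x|
L = 2, alpha = 0.3306
Iteration 1: beta = 0.0, y = -3.8985 + 0.0*(-3.8985 + 3.8985) = -3.8985
  grad(y) = -12.797, v = y - alpha*grad = 0.3322
  prox(v) = soft_thresh(0.3322, 0.7934) = 0.0
Iteration 2: beta = 0.3333, y = 0.0 + 0.3333*(0.0 + 3.8985) = 1.2995
  grad(y) = -2.401, v = y - alpha*grad = 2.0933
  prox(v) = soft_thresh(2.0933, 0.7934) = 1.2998
Iteration 3: beta = 0.5, y = 1.2998 + 0.5*(1.2998 - 0.0) = 1.9497
  grad(y) = -1.1005, v = y - alpha*grad = 2.3136
  prox(v) = soft_thresh(2.3136, 0.7934) = 1.5201
f(x_3) = 1*1.5201^2 - 5*1.5201 + 2.4*|1.5201| = -1.6415


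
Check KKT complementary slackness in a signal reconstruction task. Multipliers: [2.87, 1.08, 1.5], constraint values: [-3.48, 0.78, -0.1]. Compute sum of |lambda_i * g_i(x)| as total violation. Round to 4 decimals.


KKT complementary slackness check:
lambda_1 * g_1 = 2.87 * -3.48 = -9.9876
lambda_2 * g_2 = 1.08 * 0.78 = 0.8424
lambda_3 * g_3 = 1.5 * -0.1 = -0.15
Total violation = 9.9876 + 0.8424 + 0.15 = 10.98


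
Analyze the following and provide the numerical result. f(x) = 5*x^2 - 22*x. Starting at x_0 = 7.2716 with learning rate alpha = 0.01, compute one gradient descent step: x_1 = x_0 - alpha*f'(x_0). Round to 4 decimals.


We compute the gradient at x_0 and apply the update.
f'(x) = 10*x - 22
f'(7.2716) = 10*7.2716 - 22 = 50.716
x_1 = 7.2716 - 0.01*50.716 = 6.7644


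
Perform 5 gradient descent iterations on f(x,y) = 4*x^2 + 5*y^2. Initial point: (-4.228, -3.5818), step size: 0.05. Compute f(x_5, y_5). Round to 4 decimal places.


Gradient descent on f(x,y) = 4*x^2 + 5*y^2.
Starting point: (-4.228, -3.5818), alpha = 0.05
Step 1: grad_x = 2*4*-4.228 = -33.824, grad_y = 2*5*-3.5818 = -35.818
  x_1 = -4.228 - 0.05*-33.824 = -2.5368
  y_1 = -3.5818 - 0.05*-35.818 = -1.7909
Step 2: grad_x = 2*4*-2.5368 = -20.2944, grad_y = 2*5*-1.7909 = -17.909
  x_2 = -2.5368 - 0.05*-20.2944 = -1.5221
  y_2 = -1.7909 - 0.05*-17.909 = -0.8955
Step 3: grad_x = 2*4*-1.5221 = -12.1766, grad_y = 2*5*-0.8955 = -8.9545
  x_3 = -1.5221 - 0.05*-12.1766 = -0.9132
  y_3 = -0.8955 - 0.05*-8.9545 = -0.4477
Step 4: grad_x = 2*4*-0.9132 = -7.306, grad_y = 2*5*-0.4477 = -4.4773
  x_4 = -0.9132 - 0.05*-7.306 = -0.5479
  y_4 = -0.4477 - 0.05*-4.4773 = -0.2239
Step 5: grad_x = 2*4*-0.5479 = -4.3836, grad_y = 2*5*-0.2239 = -2.2386
  x_5 = -0.5479 - 0.05*-4.3836 = -0.3288
  y_5 = -0.2239 - 0.05*-2.2386 = -0.1119
f(-0.3288, -0.1119) = 4*(-0.3288)^2 + 5*(-0.1119)^2 = 0.495


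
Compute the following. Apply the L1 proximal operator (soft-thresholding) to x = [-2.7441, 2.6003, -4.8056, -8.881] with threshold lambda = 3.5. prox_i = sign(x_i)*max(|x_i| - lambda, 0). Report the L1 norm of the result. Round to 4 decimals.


Soft-thresholding with lambda = 3.5:
prox(-2.7441) = sign(-2.7441)*max(|-2.7441| - 3.5, 0) = 0.0
prox(2.6003) = sign(2.6003)*max(|2.6003| - 3.5, 0) = 0.0
prox(-4.8056) = sign(-4.8056)*max(|-4.8056| - 3.5, 0) = -1.3056
prox(-8.881) = sign(-8.881)*max(|-8.881| - 3.5, 0) = -5.381
prox(x) = [0.0, 0.0, -1.3056, -5.381]
||prox(x)||_1 = 0.0 + 0.0 + 1.3056 + 5.381 = 6.6866


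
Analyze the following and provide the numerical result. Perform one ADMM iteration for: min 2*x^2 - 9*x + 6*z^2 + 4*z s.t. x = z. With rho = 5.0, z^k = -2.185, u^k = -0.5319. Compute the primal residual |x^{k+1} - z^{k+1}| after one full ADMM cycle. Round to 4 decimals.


ADMM iteration with rho = 5.0, z^k = -2.185, u^k = -0.5319
Step 1: x-update.
Minimize 2*x^2 - 9*x + (5.0/2)*(x + 2.185 - 0.5319)^2
FOC: (2*2 + 5.0)*x = 9 + 5.0*(-2.185 + 0.5319)
x^{k+1} = 0.0816
Step 2: z-update.
Minimize 6*z^2 + 4*z + (5.0/2)*(0.0816 - z - 0.5319)^2
FOC: (2*6 + 5.0)*z = -4 + 5.0*(0.0816 - 0.5319)
z^{k+1} = -0.3677
Step 3: u-update.
u^{k+1} = -0.5319 + 0.0816 + 0.3677 = -0.0826
Step 4: Primal residual = |0.0816 + 0.3677| = 0.4493


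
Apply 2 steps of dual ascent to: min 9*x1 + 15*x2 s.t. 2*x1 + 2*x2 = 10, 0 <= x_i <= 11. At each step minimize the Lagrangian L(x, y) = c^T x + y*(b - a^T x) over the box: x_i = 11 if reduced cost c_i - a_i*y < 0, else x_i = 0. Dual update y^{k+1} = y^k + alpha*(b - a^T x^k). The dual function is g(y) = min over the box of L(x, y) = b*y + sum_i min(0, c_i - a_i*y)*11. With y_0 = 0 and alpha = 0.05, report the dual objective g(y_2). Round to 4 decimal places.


Dual ascent for LP: min 9*x1 + 15*x2, 2*x1 + 2*x2 = 10, 0 <= x_i <= 11
Step 1: y^k = 0.0, reduced costs: (9.0, 15.0)
  x^k = (0.0, 0.0), subgradient = b - a^T x = 10.0
  y^{k+1} = 0.0 + 0.05*10.0 = 0.5
Step 2: y^k = 0.5, reduced costs: (8.0, 14.0)
  x^k = (0.0, 0.0), subgradient = b - a^T x = 10.0
  y^{k+1} = 0.5 + 0.05*10.0 = 1.0
Dual objective at y_2 = 1.0: reduced costs (7.0, 13.0), box minimizer x = (0.0, 0.0)
g(y_2) = b*y + (c1 - a1*y)*x1 + (c2 - a2*y)*x2 = 10*1.0 + 7.0*0.0 + 13.0*0.0 = 10.0 + 0.0 + 0.0 = 10.0


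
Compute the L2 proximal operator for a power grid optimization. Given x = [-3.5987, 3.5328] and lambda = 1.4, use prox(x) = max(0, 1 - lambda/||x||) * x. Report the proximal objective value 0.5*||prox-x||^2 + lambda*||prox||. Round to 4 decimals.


Step 1: Compute ||x||.
||x|| = 5.0429
Step 2: Compute scaling factor.
scale = max(0, 1 - 1.4/5.0429) = 0.7224
Step 3: prox(x) = [-2.5996, 2.552]
||prox(x)|| = 3.6429
Step 4: Proximal objective.
0.5*||prox-x||^2 = 0.98
lambda*||prox|| = 5.1001
Total = 6.0801


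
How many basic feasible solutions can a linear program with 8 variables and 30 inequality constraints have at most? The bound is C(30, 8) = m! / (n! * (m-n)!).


Each vertex corresponds to some choice of n active constraints out of m, so the number of vertices is at most C(m, n) = m! / (n!(m-n)!).
m = 30, n = 8
Numerator: 30 * 29 * 28 * 27 * 26 * 25 * 24 * 23
Denominator: 8! = 40320
C(30, 8) = 5852925


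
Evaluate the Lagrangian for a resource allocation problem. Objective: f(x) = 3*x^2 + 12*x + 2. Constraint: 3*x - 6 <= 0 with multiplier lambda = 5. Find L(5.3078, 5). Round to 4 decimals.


Step 1: Evaluate f(x).
f(5.3078) = 3*5.3078^2 + 12*5.3078 + 2 = 150.2118
Step 2: Evaluate g(x).
g(5.3078) = 3*5.3078 - 6 = 9.9234
Step 3: Compute Lagrangian.
L = 150.2118 + 5*9.9234 = 199.8288


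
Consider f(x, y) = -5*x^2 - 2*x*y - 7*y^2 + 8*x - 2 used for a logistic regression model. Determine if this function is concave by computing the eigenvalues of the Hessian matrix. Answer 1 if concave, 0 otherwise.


The Hessian of f(x,y) = -5*x^2 - 2*x*y - 7*y^2 + 8*x - 2 is:
H = [[-10, -2], [-2, -14]]
Trace = -10 - 14 = -24
Determinant = -10*-14 - (-2)^2 = 136
Discriminant = (-24)^2 - 4*136 = 32.0
Eigenvalues: lambda_1 = -14.8284, lambda_2 = -9.1716
The function is concave.

1


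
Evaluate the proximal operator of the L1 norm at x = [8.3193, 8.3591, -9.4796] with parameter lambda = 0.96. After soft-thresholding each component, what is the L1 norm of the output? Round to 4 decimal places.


Soft-thresholding with lambda = 0.96:
prox(8.3193) = sign(8.3193)*max(|8.3193| - 0.96, 0) = 7.3593
prox(8.3591) = sign(8.3591)*max(|8.3591| - 0.96, 0) = 7.3991
prox(-9.4796) = sign(-9.4796)*max(|-9.4796| - 0.96, 0) = -8.5196
prox(x) = [7.3593, 7.3991, -8.5196]
||prox(x)||_1 = 7.3593 + 7.3991 + 8.5196 = 23.278


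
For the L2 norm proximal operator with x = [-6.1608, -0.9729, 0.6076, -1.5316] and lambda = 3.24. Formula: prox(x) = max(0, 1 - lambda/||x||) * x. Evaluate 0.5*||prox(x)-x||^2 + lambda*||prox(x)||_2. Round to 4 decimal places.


Step 1: Compute ||x||.
||x|| = 6.4511
Step 2: Compute scaling factor.
scale = max(0, 1 - 3.24/6.4511) = 0.4978
Step 3: prox(x) = [-3.0666, -0.4843, 0.3024, -0.7624]
||prox(x)|| = 3.2111
Step 4: Proximal objective.
0.5*||prox-x||^2 = 5.2488
lambda*||prox|| = 10.404
Total = 15.6528


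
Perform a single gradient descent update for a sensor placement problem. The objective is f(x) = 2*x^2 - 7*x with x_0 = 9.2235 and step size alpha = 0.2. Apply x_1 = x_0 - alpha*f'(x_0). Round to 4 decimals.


We compute the gradient at x_0 and apply the update.
f'(x) = 4*x - 7
f'(9.2235) = 4*9.2235 - 7 = 29.894
x_1 = 9.2235 - 0.2*29.894 = 3.2447


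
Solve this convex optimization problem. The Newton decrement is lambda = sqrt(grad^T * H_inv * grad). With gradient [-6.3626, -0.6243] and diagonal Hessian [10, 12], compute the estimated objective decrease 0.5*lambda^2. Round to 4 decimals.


Step 1: H is diagonal, so H^(-1) * g = [-0.6363, -0.052].
Step 2: g^T H^(-1) g = sum_i g_i^2 / H_ii
  = (-6.3626)^2/10 + (-0.6243)^2/12
  = 4.0483 + 0.0325 = 4.0807
Step 3: Objective decrease = 0.5 * g^T H^(-1) g = 2.0404


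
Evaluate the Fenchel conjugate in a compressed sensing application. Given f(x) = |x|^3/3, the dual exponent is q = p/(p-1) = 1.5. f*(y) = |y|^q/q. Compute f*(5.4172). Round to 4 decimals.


The conjugate exponent q satisfies 1/p + 1/q = 1.
p = 3, so q = 3/(3 - 1) = 1.5
|y|^q = 5.4172^1.5 = 12.6085
f*(5.4172) = 12.6085 / 1.5 = 8.4056


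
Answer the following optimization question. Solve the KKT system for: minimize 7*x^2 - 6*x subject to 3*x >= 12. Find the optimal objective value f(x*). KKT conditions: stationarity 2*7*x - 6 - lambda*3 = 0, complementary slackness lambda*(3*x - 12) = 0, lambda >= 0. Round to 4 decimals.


Step 1: Try lambda = 0 (constraint inactive).
x_unc = 6/(2*7) = 0.4286
Check: 3*0.4286 = 1.2858 < 12 -- violated!
Step 2: Constraint must be active: 3*x = 12
x* = 12/3 = 4.0
lambda = (2*7*4.0 - 6)/3 = 16.6667
Step 3: Compute optimal value.
f(x*) = 7*4.0^2 - 6*4.0 = 88.0


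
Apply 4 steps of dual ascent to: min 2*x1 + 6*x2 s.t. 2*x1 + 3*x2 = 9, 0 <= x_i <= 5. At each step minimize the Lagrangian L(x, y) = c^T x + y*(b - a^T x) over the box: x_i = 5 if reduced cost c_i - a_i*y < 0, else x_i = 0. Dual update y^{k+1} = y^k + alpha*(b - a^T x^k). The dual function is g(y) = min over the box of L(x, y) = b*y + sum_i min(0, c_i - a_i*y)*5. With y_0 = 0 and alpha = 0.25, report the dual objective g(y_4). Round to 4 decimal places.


Dual ascent for LP: min 2*x1 + 6*x2, 2*x1 + 3*x2 = 9, 0 <= x_i <= 5
Step 1: y^k = 0.0, reduced costs: (2.0, 6.0)
  x^k = (0.0, 0.0), subgradient = b - a^T x = 9.0
  y^{k+1} = 0.0 + 0.25*9.0 = 2.25
Step 2: y^k = 2.25, reduced costs: (-2.5, -0.75)
  x^k = (5.0, 5.0), subgradient = b - a^T x = -16.0
  y^{k+1} = 2.25 + 0.25*-16.0 = -1.75
Step 3: y^k = -1.75, reduced costs: (5.5, 11.25)
  x^k = (0.0, 0.0), subgradient = b - a^T x = 9.0
  y^{k+1} = -1.75 + 0.25*9.0 = 0.5
Step 4: y^k = 0.5, reduced costs: (1.0, 4.5)
  x^k = (0.0, 0.0), subgradient = b - a^T x = 9.0
  y^{k+1} = 0.5 + 0.25*9.0 = 2.75
Dual objective at y_4 = 2.75: reduced costs (-3.5, -2.25), box minimizer x = (5.0, 5.0)
g(y_4) = b*y + (c1 - a1*y)*x1 + (c2 - a2*y)*x2 = 9*2.75 + (-3.5)*5.0 + (-2.25)*5.0 = 24.75 - 17.5 - 11.25 = -4.0


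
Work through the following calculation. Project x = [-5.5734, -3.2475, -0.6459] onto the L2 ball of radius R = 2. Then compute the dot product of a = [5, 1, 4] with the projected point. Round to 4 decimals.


Step 1: Compute ||x|| (intermediates to 6 decimals).
||x|| = sqrt((-5.5734)^2 + (-3.2475)^2 + (-0.6459)^2) = 6.482764
Step 2: Project.
Since ||x|| > R, scale = R/||x|| = 2/6.482764 = 0.30851, proj(x) = scale * x
proj(x) = [-1.71945, -1.001886, -0.199267]
Step 3: Dot product.
a^T * proj(x) = 5*(-1.71945) + 1*(-1.001886) + 4*(-0.199267) = -10.3962


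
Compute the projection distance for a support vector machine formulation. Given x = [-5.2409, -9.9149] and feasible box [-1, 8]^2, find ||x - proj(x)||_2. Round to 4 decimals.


Project each component onto [-1, 8].
clip(-5.2409) = -1.0, clip(-9.9149) = -1.0
Projection = [-1.0, -1.0]
Squared diffs: [17.9852, 79.4754]
Distance = sqrt(97.4606) = 9.8722


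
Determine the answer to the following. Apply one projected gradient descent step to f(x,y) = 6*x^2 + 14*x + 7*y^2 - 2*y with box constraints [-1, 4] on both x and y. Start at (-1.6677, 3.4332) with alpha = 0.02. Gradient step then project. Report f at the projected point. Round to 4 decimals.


Step 1: Compute gradient at (-1.6677, 3.4332).
grad_x = 2*6*-1.6677 + 14 = -6.0124
grad_y = 2*7*3.4332 - 2 = 46.0648
Step 2: Gradient step.
x_raw = -1.6677 - 0.02*-6.0124 = -1.5475
y_raw = 3.4332 - 0.02*46.0648 = 2.5119
Step 3: Project onto [-1, 4].
x_proj = clip(-1.5475) = -1.0
y_proj = clip(2.5119) = 2.5119
Step 4: Evaluate f.
f(-1.0, 2.5119) = 31.1438


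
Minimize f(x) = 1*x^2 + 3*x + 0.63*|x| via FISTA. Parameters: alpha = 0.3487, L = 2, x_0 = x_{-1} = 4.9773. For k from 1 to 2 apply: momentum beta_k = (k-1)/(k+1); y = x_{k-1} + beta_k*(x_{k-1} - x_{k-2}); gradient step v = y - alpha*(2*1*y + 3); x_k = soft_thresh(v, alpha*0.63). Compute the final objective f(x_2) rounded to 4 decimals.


FISTA on f(x) = 1*x^2 + 3*x + 0.63*|x|
L = 2, alpha = 0.3487
Iteration 1: beta = 0.0, y = 4.9773 + 0.0*(4.9773 - 4.9773) = 4.9773
  grad(y) = 12.9546, v = y - alpha*grad = 0.46
  prox(v) = soft_thresh(0.46, 0.2197) = 0.2403
Iteration 2: beta = 0.3333, y = 0.2403 + 0.3333*(0.2403 - 4.9773) = -1.3386
  grad(y) = 0.3227, v = y - alpha*grad = -1.4512
  prox(v) = soft_thresh(-1.4512, 0.2197) = -1.2315
f(x_2) = 1*(-1.2315)^2 + 3*(-1.2315) + 0.63*|-1.2315| = -1.4021


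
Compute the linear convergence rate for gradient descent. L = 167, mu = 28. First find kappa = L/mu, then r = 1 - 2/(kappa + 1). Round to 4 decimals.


Step 1: Compute the condition number.
kappa = L/mu = 167/28 = 5.9643
Step 2: Compute the convergence rate.
r = 1 - 2/(kappa + 1) = 1 - 2*mu/(L + mu) = (L - mu)/(L + mu) = 139/195 = 0.7128


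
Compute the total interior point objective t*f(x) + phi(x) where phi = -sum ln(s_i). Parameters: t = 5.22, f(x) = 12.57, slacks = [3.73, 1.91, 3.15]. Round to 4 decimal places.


Step 1: Compute log-barrier.
ln values: [1.3164, 0.6471, 1.1474]
phi = -(1.3164 + 0.6471 + 1.1474) = -3.1109
Step 2: Compute augmented objective.
t*f(x) = 5.22*12.57 = 65.6154
Total = 65.6154 - 3.1109 = 62.5045


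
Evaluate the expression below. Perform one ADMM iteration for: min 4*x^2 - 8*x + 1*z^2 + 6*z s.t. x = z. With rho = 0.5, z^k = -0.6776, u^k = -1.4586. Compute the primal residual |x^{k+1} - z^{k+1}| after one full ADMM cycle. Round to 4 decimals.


ADMM iteration with rho = 0.5, z^k = -0.6776, u^k = -1.4586
Step 1: x-update.
Minimize 4*x^2 - 8*x + (0.5/2)*(x + 0.6776 - 1.4586)^2
FOC: (2*4 + 0.5)*x = 8 + 0.5*(-0.6776 + 1.4586)
x^{k+1} = 0.9871
Step 2: z-update.
Minimize 1*z^2 + 6*z + (0.5/2)*(0.9871 - z - 1.4586)^2
FOC: (2*1 + 0.5)*z = -6 + 0.5*(0.9871 - 1.4586)
z^{k+1} = -2.4943
Step 3: u-update.
u^{k+1} = -1.4586 + 0.9871 + 2.4943 = 2.0228
Step 4: Primal residual = |0.9871 + 2.4943| = 3.4814


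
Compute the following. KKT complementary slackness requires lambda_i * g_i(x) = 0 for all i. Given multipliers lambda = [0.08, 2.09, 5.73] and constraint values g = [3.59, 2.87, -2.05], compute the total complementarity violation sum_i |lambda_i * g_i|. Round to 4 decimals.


KKT complementary slackness check:
lambda_1 * g_1 = 0.08 * 3.59 = 0.2872
lambda_2 * g_2 = 2.09 * 2.87 = 5.9983
lambda_3 * g_3 = 5.73 * -2.05 = -11.7465
Total violation = 0.2872 + 5.9983 + 11.7465 = 18.032


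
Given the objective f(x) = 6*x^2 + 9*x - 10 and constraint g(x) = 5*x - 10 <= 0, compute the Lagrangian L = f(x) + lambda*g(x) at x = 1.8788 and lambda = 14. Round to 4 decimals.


Step 1: Evaluate f(x).
f(1.8788) = 6*1.8788^2 + 9*1.8788 - 10 = 28.0885
Step 2: Evaluate g(x).
g(1.8788) = 5*1.8788 - 10 = -0.606
Step 3: Compute Lagrangian.
L = 28.0885 + 14*-0.606 = 19.6045


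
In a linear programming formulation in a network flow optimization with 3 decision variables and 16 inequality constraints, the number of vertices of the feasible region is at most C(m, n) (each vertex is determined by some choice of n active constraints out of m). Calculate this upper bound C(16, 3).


Each vertex corresponds to some choice of n active constraints out of m, so the number of vertices is at most C(m, n) = m! / (n!(m-n)!).
m = 16, n = 3
Numerator: 16 * 15 * 14
Denominator: 3! = 6
C(16, 3) = 560


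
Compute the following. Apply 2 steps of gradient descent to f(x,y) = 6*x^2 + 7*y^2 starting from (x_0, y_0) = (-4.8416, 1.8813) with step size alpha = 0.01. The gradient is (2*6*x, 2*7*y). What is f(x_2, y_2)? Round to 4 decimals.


Gradient descent on f(x,y) = 6*x^2 + 7*y^2.
Starting point: (-4.8416, 1.8813), alpha = 0.01
Step 1: grad_x = 2*6*-4.8416 = -58.0992, grad_y = 2*7*1.8813 = 26.3382
  x_1 = -4.8416 - 0.01*-58.0992 = -4.2606
  y_1 = 1.8813 - 0.01*26.3382 = 1.6179
Step 2: grad_x = 2*6*-4.2606 = -51.1273, grad_y = 2*7*1.6179 = 22.6509
  x_2 = -4.2606 - 0.01*-51.1273 = -3.7493
  y_2 = 1.6179 - 0.01*22.6509 = 1.3914
f(-3.7493, 1.3914) = 6*(-3.7493)^2 + 7*1.3914^2 = 97.8972


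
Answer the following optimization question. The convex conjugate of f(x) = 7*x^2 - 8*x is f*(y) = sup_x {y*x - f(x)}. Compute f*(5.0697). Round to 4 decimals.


f*(y) = sup_x {y*x - a*x^2 - b*x} = sup_x {(y-b)*x - a*x^2}
FOC: (y - b) - 2a*x = 0 => x* = (y - b)/(2a)
x* = (5.0697 + 8)/(2*7) = 0.9336
f*(5.0697) = (y-b)^2/(4a) = (5.0697 + 8)^2/(4*7)
= 170.8171/28 = 6.1006


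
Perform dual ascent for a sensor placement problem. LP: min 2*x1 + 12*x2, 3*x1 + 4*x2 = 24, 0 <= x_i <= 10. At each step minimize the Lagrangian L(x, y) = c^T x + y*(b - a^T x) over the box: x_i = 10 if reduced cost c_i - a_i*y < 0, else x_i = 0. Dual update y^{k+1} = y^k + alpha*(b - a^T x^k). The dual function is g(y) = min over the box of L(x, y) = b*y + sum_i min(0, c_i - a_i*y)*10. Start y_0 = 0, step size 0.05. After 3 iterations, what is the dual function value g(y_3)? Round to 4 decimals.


Dual ascent for LP: min 2*x1 + 12*x2, 3*x1 + 4*x2 = 24, 0 <= x_i <= 10
Step 1: y^k = 0.0, reduced costs: (2.0, 12.0)
  x^k = (0.0, 0.0), subgradient = b - a^T x = 24.0
  y^{k+1} = 0.0 + 0.05*24.0 = 1.2
Step 2: y^k = 1.2, reduced costs: (-1.6, 7.2)
  x^k = (10.0, 0.0), subgradient = b - a^T x = -6.0
  y^{k+1} = 1.2 + 0.05*-6.0 = 0.9
Step 3: y^k = 0.9, reduced costs: (-0.7, 8.4)
  x^k = (10.0, 0.0), subgradient = b - a^T x = -6.0
  y^{k+1} = 0.9 + 0.05*-6.0 = 0.6
Dual objective at y_3 = 0.6: reduced costs (0.2, 9.6), box minimizer x = (0.0, 0.0)
g(y_3) = b*y + (c1 - a1*y)*x1 + (c2 - a2*y)*x2 = 24*0.6 + 0.2*0.0 + 9.6*0.0 = 14.4 + 0.0 + 0.0 = 14.4


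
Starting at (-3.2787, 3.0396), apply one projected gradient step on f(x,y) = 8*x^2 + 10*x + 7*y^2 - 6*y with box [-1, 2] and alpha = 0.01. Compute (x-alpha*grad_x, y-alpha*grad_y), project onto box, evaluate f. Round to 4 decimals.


Step 1: Compute gradient at (-3.2787, 3.0396).
grad_x = 2*8*-3.2787 + 10 = -42.4592
grad_y = 2*7*3.0396 - 6 = 36.5544
Step 2: Gradient step.
x_raw = -3.2787 - 0.01*-42.4592 = -2.8541
y_raw = 3.0396 - 0.01*36.5544 = 2.6741
Step 3: Project onto [-1, 2].
x_proj = clip(-2.8541) = -1.0
y_proj = clip(2.6741) = 2.0
Step 4: Evaluate f.
f(-1.0, 2.0) = 14.0


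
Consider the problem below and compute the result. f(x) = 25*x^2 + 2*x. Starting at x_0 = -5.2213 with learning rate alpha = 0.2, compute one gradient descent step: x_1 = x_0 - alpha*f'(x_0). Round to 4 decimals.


We compute the gradient at x_0 and apply the update.
f'(x) = 50*x + 2
f'(-5.2213) = 50*-5.2213 + 2 = -259.065
x_1 = -5.2213 - 0.2*-259.065 = 46.5917


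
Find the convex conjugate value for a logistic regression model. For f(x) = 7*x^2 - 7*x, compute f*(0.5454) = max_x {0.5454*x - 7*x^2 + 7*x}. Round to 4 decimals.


f*(y) = sup_x {y*x - a*x^2 - b*x} = sup_x {(y-b)*x - a*x^2}
FOC: (y - b) - 2a*x = 0 => x* = (y - b)/(2a)
x* = (0.5454 + 7)/(2*7) = 0.539
f*(0.5454) = (y-b)^2/(4a) = (0.5454 + 7)^2/(4*7)
= 56.9331/28 = 2.0333


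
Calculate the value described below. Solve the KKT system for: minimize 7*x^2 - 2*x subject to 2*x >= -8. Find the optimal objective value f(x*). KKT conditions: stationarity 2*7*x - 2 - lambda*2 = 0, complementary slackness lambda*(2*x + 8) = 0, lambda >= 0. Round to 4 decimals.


Step 1: Try lambda = 0 (constraint inactive).
Stationarity: 2*7*x - 2 = 0
x* = 2/(2*7) = 1/7 = 0.1429 (rounded; the exact value 1/7 is used below)
Check constraint: 2*0.1429 = 0.2858 >= -8 -- satisfied.
Step 2: Compute optimal value.
f(x*) = 7*(1/7)^2 - 2*(1/7) = -0.1429


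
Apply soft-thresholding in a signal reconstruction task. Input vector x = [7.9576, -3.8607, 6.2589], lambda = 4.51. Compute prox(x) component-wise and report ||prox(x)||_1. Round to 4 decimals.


Soft-thresholding with lambda = 4.51:
prox(7.9576) = sign(7.9576)*max(|7.9576| - 4.51, 0) = 3.4476
prox(-3.8607) = sign(-3.8607)*max(|-3.8607| - 4.51, 0) = 0.0
prox(6.2589) = sign(6.2589)*max(|6.2589| - 4.51, 0) = 1.7489
prox(x) = [3.4476, 0.0, 1.7489]
||prox(x)||_1 = 3.4476 + 0.0 + 1.7489 = 5.1965


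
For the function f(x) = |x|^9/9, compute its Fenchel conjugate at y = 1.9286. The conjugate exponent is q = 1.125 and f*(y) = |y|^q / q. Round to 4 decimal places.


The conjugate exponent q satisfies 1/p + 1/q = 1.
p = 9, so q = 9/(9 - 1) = 1.125
|y|^q = 1.9286^1.125 = 2.0936
f*(1.9286) = 2.0936 / 1.125 = 1.861


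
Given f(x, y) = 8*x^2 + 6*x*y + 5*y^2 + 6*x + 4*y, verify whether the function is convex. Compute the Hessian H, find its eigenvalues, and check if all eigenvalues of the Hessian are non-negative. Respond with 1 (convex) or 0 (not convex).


The Hessian of f(x,y) = 8*x^2 + 6*x*y + 5*y^2 + 6*x + 4*y is:
H = [[16, 6], [6, 10]]
Trace = 16 + 10 = 26
Determinant = 16*10 - (6)^2 = 124
Discriminant = (26)^2 - 4*124 = 180.0
Eigenvalues: lambda_1 = 6.2918, lambda_2 = 19.7082
The function is convex.

1


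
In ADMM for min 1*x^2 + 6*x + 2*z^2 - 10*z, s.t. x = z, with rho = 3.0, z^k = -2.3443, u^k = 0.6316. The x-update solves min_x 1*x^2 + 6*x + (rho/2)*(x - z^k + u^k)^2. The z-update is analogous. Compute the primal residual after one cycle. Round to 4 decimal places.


ADMM iteration with rho = 3.0, z^k = -2.3443, u^k = 0.6316
Step 1: x-update.
Minimize 1*x^2 + 6*x + (3.0/2)*(x + 2.3443 + 0.6316)^2
FOC: (2*1 + 3.0)*x = -6 + 3.0*(-2.3443 - 0.6316)
x^{k+1} = -2.9855
Step 2: z-update.
Minimize 2*z^2 - 10*z + (3.0/2)*(-2.9855 - z + 0.6316)^2
FOC: (2*2 + 3.0)*z = 10 + 3.0*(-2.9855 + 0.6316)
z^{k+1} = 0.4197
Step 3: u-update.
u^{k+1} = 0.6316 - 2.9855 - 0.4197 = -2.7737
Step 4: Primal residual = |-2.9855 - 0.4197| = 3.4053


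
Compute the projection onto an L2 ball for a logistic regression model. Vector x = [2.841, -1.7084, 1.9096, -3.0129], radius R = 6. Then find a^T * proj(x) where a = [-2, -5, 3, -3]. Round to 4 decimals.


Step 1: Compute ||x|| (intermediates to 6 decimals).
||x|| = sqrt(2.841^2 + (-1.7084)^2 + 1.9096^2 + (-3.0129)^2) = 4.869707
Step 2: Project.
Since ||x|| <= R, proj = x (no scaling needed).
proj(x) = [2.841, -1.7084, 1.9096, -3.0129]
Step 3: Dot product.
a^T * proj(x) = -2*2.841 - 5*(-1.7084) + 3*1.9096 - 3*(-3.0129) = 17.6275


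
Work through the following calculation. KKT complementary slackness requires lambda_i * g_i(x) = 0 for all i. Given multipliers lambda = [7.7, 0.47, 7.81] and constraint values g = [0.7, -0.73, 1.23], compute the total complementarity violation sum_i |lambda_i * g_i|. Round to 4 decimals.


KKT complementary slackness check:
lambda_1 * g_1 = 7.7 * 0.7 = 5.39
lambda_2 * g_2 = 0.47 * -0.73 = -0.3431
lambda_3 * g_3 = 7.81 * 1.23 = 9.6063
Total violation = 5.39 + 0.3431 + 9.6063 = 15.3394


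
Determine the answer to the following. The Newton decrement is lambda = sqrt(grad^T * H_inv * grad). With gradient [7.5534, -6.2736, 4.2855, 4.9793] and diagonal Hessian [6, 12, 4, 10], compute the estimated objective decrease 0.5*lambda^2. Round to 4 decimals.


Step 1: H is diagonal, so H^(-1) * g = [1.2589, -0.5228, 1.0714, 0.4979].
Step 2: g^T H^(-1) g = sum_i g_i^2 / H_ii
  = (7.5534)^2/6 + (-6.2736)^2/12 + (4.2855)^2/4 + (4.9793)^2/10
  = 9.509 + 3.2798 + 4.5914 + 2.4793 = 19.8595
Step 3: Objective decrease = 0.5 * g^T H^(-1) g = 9.9298


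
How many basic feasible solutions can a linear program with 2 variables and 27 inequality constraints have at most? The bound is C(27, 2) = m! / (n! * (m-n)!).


Each vertex corresponds to some choice of n active constraints out of m, so the number of vertices is at most C(m, n) = m! / (n!(m-n)!).
m = 27, n = 2
Numerator: 27 * 26
Denominator: 2! = 2
C(27, 2) = 351


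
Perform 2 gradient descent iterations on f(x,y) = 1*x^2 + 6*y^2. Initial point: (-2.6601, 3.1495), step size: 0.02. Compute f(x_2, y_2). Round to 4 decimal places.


Gradient descent on f(x,y) = 1*x^2 + 6*y^2.
Starting point: (-2.6601, 3.1495), alpha = 0.02
Step 1: grad_x = 2*1*-2.6601 = -5.3202, grad_y = 2*6*3.1495 = 37.794
  x_1 = -2.6601 - 0.02*-5.3202 = -2.5537
  y_1 = 3.1495 - 0.02*37.794 = 2.3936
Step 2: grad_x = 2*1*-2.5537 = -5.1074, grad_y = 2*6*2.3936 = 28.7234
  x_2 = -2.5537 - 0.02*-5.1074 = -2.4515
  y_2 = 2.3936 - 0.02*28.7234 = 1.8192
f(-2.4515, 1.8192) = 1*(-2.4515)^2 + 6*1.8192^2 = 25.866


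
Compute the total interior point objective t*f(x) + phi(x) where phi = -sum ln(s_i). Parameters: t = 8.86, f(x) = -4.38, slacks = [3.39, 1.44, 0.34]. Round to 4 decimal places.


Step 1: Compute log-barrier.
ln values: [1.2208, 0.3646, -1.0788]
phi = -(1.2208 + 0.3646 - 1.0788) = -0.5067
Step 2: Compute augmented objective.
t*f(x) = 8.86*-4.38 = -38.8068
Total = -38.8068 - 0.5067 = -39.3135


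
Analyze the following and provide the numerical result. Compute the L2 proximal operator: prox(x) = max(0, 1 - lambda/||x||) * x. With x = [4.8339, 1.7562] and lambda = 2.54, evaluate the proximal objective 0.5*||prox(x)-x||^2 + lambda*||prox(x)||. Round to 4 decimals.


Step 1: Compute ||x||.
||x|| = 5.143
Step 2: Compute scaling factor.
scale = max(0, 1 - 2.54/5.143) = 0.5061
Step 3: prox(x) = [2.4466, 0.8889]
||prox(x)|| = 2.603
Step 4: Proximal objective.
0.5*||prox-x||^2 = 3.2258
lambda*||prox|| = 6.6116
Total = 9.8375


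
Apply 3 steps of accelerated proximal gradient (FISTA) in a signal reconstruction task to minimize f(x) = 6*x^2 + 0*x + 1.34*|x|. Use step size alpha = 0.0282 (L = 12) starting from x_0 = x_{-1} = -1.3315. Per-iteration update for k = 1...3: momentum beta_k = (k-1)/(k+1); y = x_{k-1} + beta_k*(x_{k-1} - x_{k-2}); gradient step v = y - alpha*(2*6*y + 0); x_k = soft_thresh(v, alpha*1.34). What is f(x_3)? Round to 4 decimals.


FISTA on f(x) = 6*x^2 + 0*x + 1.34*|x|
L = 12, alpha = 0.0282
Iteration 1: beta = 0.0, y = -1.3315 + 0.0*(-1.3315 + 1.3315) = -1.3315
  grad(y) = -15.978, v = y - alpha*grad = -0.8809
  prox(v) = soft_thresh(-0.8809, 0.0378) = -0.8431
Iteration 2: beta = 0.3333, y = -0.8431 + 0.3333*(-0.8431 + 1.3315) = -0.6803
  grad(y) = -8.1641, v = y - alpha*grad = -0.4501
  prox(v) = soft_thresh(-0.4501, 0.0378) = -0.4123
Iteration 3: beta = 0.5, y = -0.4123 + 0.5*(-0.4123 + 0.8431) = -0.1969
  grad(y) = -2.3631, v = y - alpha*grad = -0.1303
  prox(v) = soft_thresh(-0.1303, 0.0378) = -0.0925
f(x_3) = 6*(-0.0925)^2 + 0*(-0.0925) + 1.34*|-0.0925| = 0.1753


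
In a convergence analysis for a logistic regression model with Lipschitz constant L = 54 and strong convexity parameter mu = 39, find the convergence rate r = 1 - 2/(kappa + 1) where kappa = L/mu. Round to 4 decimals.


Step 1: Compute the condition number.
kappa = L/mu = 54/39 = 1.3846
Step 2: Compute the convergence rate.
r = 1 - 2/(kappa + 1) = 1 - 2*mu/(L + mu) = (L - mu)/(L + mu) = 15/93 = 0.1613


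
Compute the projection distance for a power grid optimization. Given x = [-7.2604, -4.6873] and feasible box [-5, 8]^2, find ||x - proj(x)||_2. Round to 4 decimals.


Project each component onto [-5, 8].
clip(-7.2604) = -5.0, clip(-4.6873) = -4.6873
Projection = [-5.0, -4.6873]
Squared diffs: [5.1094, 0.0]
Distance = sqrt(5.1094) = 2.2604


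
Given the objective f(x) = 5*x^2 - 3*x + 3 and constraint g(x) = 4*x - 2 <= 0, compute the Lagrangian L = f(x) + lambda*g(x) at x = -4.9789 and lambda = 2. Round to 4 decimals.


Step 1: Evaluate f(x).
f(-4.9789) = 5*(-4.9789)^2 - 3*(-4.9789) + 3 = 141.8839
Step 2: Evaluate g(x).
g(-4.9789) = 4*-4.9789 - 2 = -21.9156
Step 3: Compute Lagrangian.
L = 141.8839 + 2*-21.9156 = 98.0527


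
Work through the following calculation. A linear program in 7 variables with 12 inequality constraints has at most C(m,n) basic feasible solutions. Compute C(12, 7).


Each vertex corresponds to some choice of n active constraints out of m, so the number of vertices is at most C(m, n) = m! / (n!(m-n)!).
m = 12, n = 7
Numerator: 12 * 11 * 10 * 9 * 8 * 7 * 6
Denominator: 7! = 5040
C(12, 7) = 792


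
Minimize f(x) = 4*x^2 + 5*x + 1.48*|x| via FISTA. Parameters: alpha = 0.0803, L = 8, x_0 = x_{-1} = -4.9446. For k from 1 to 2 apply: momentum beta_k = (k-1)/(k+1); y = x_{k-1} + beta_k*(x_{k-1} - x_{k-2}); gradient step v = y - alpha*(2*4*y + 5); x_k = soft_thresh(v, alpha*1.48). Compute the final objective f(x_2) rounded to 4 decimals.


FISTA on f(x) = 4*x^2 + 5*x + 1.48*|x|
L = 8, alpha = 0.0803
Iteration 1: beta = 0.0, y = -4.9446 + 0.0*(-4.9446 + 4.9446) = -4.9446
  grad(y) = -34.5568, v = y - alpha*grad = -2.1697
  prox(v) = soft_thresh(-2.1697, 0.1188) = -2.0508
Iteration 2: beta = 0.3333, y = -2.0508 + 0.3333*(-2.0508 + 4.9446) = -1.0863
  grad(y) = -3.6901, v = y - alpha*grad = -0.7899
  prox(v) = soft_thresh(-0.7899, 0.1188) = -0.6711
f(x_2) = 4*(-0.6711)^2 + 5*(-0.6711) + 1.48*|-0.6711| = -0.5608


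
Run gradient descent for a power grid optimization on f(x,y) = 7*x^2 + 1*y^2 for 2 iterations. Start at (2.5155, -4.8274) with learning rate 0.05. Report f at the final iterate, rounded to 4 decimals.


Gradient descent on f(x,y) = 7*x^2 + 1*y^2.
Starting point: (2.5155, -4.8274), alpha = 0.05
Step 1: grad_x = 2*7*2.5155 = 35.217, grad_y = 2*1*-4.8274 = -9.6548
  x_1 = 2.5155 - 0.05*35.217 = 0.7547
  y_1 = -4.8274 - 0.05*-9.6548 = -4.3447
Step 2: grad_x = 2*7*0.7547 = 10.5651, grad_y = 2*1*-4.3447 = -8.6893
  x_2 = 0.7547 - 0.05*10.5651 = 0.2264
  y_2 = -4.3447 - 0.05*-8.6893 = -3.9102
f(0.2264, -3.9102) = 7*0.2264^2 + 1*(-3.9102)^2 = 15.6484
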